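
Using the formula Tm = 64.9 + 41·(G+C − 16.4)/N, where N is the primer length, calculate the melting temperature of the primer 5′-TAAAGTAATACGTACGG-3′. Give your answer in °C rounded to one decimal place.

Base counts: A=7, T=4, G=4, C=2; G+C = 6, N = 17.
Tm = 64.9 + 41·(6 − 16.4)/17 = 64.9 + -426.40/17 = 39.8°C.

39.8°C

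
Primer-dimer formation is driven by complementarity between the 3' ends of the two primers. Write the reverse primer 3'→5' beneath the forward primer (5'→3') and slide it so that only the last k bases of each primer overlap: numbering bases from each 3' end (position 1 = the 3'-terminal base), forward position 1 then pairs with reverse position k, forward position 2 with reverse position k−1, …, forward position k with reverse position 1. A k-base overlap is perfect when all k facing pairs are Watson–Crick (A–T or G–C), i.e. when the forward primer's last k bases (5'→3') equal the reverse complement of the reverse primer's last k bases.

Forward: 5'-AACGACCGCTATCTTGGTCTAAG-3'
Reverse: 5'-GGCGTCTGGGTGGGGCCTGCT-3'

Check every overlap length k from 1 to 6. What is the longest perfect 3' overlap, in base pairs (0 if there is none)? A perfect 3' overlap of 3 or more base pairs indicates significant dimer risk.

Last 6 bases (5'→3') — forward …TCTAAG, reverse …CCTGCT.
Reverse complement of the reverse primer's last 6 bases: AGCAGG; its first k bases are the reverse complement of the reverse primer's last k bases, so a perfect k-base overlap needs the forward primer's last k bases to equal them.
Comparing (forward last k vs required): k=1: G vs A ✗; k=2: AG vs AG ✓; k=3: AAG vs AGC ✗; k=4: TAAG vs AGCA ✗; k=5: CTAAG vs AGCAG ✗; k=6: TCTAAG vs AGCAGG ✗.
Only k = 2 is perfect, so the longest perfect 3' overlap is 2.

Longest perfect overlap: 2 complementary base pairs; below the dimer-risk threshold (threshold 3).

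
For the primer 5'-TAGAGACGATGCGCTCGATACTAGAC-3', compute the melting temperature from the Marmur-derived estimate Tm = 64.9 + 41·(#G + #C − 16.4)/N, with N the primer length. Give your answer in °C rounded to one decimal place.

59.5°C

Base counts: A=8, T=5, G=7, C=6; G+C = 13, N = 26.
Tm = 64.9 + 41·(13 − 16.4)/26 = 64.9 + -139.40/26 = 59.5°C.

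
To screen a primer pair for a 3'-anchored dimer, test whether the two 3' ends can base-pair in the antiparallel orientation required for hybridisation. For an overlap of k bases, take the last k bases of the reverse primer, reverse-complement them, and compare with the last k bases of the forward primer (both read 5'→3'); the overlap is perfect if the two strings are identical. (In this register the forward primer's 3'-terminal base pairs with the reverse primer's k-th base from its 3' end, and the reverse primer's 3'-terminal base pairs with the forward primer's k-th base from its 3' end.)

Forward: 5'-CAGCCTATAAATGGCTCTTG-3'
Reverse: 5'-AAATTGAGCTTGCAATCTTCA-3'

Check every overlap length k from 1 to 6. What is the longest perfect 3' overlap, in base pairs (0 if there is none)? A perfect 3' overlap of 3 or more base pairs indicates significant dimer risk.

Last 6 bases (5'→3') — forward …CTCTTG, reverse …TCTTCA.
Reverse complement of the reverse primer's last 6 bases: TGAAGA; its first k bases are the reverse complement of the reverse primer's last k bases, so a perfect k-base overlap needs the forward primer's last k bases to equal them.
Comparing (forward last k vs required): k=1: G vs T ✗; k=2: TG vs TG ✓; k=3: TTG vs TGA ✗; k=4: CTTG vs TGAA ✗; k=5: TCTTG vs TGAAG ✗; k=6: CTCTTG vs TGAAGA ✗.
Only k = 2 is perfect, so the longest perfect 3' overlap is 2.

Longest perfect overlap: 2 complementary base pairs; below the dimer-risk threshold (threshold 3).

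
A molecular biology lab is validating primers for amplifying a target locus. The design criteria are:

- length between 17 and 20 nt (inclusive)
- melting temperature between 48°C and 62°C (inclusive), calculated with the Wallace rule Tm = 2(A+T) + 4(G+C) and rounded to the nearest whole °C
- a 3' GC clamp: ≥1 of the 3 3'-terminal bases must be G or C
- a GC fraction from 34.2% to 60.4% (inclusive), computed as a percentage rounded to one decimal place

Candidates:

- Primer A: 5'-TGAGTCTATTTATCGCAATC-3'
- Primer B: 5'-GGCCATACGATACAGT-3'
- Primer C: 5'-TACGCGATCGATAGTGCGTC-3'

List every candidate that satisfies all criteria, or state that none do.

Primer A (20 nt, A=5 T=8 G=3 C=4): length 20 ✓; Tm = 2·13 + 4·7 = 54°C ✓; 3' end ATC has 1 G/C ✓; GC 7/20 = 35.0% ✓ — passes.
Primer B (16 nt, A=5 T=3 G=4 C=4): length 16, outside 17–20 ✗; Tm = 2·8 + 4·8 = 48°C ✓; 3' end AGT has 1 G/C ✓; GC 8/16 = 50.0% ✓ — fails.
Primer C (20 nt, A=4 T=5 G=6 C=5): length 20 ✓; Tm = 2·9 + 4·11 = 62°C ✓; 3' end GTC has 2 G/C ✓; GC 11/20 = 55.0% ✓ — passes.

Primer A and Primer C.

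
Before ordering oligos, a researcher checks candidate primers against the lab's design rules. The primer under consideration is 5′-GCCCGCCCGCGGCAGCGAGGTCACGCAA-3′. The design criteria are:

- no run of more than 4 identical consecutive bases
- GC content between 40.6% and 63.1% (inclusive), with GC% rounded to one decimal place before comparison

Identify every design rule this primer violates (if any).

Base counts: A=5, T=1, G=10, C=12 (length 28).
homopolymer run: longest run = 3 ✓
GC content: GC 22/28 = 78.6%, outside 40.6–63.1% ✗

Fails: GC content.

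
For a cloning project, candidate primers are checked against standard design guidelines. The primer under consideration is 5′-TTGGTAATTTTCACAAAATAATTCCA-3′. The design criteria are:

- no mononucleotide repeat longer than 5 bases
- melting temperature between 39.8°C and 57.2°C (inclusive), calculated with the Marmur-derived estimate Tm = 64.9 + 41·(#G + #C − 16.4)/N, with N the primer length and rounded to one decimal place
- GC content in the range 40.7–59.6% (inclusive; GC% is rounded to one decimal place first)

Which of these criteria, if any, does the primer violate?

Base counts: A=10, T=10, G=2, C=4 (length 26).
homopolymer run: longest run = 4 ✓
Tm: Tm = 64.9 + 41·(6 − 16.4)/26 = 48.5°C ✓
GC content: GC 6/26 = 23.1%, outside 40.7–59.6% ✗

Fails: GC content.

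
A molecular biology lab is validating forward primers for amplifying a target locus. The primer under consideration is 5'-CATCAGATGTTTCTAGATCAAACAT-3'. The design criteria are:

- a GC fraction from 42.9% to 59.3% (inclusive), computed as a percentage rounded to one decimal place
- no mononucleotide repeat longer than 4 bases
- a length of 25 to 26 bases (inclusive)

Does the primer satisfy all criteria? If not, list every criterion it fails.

Base counts: A=9, T=8, G=3, C=5 (length 25).
GC content: GC 8/25 = 32.0%, outside 42.9–59.3% ✗
homopolymer run: longest run = 3 ✓
length: length 25 ✓

Fails: GC content.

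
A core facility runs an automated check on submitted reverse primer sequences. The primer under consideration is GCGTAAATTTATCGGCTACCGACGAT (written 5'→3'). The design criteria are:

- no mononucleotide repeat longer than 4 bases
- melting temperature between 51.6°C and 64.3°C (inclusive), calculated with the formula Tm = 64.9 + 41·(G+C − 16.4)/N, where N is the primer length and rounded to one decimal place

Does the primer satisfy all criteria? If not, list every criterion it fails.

Meets all criteria.

Base counts: A=7, T=7, G=6, C=6 (length 26).
homopolymer run: longest run = 3 ✓
Tm: Tm = 64.9 + 41·(12 − 16.4)/26 = 58.0°C ✓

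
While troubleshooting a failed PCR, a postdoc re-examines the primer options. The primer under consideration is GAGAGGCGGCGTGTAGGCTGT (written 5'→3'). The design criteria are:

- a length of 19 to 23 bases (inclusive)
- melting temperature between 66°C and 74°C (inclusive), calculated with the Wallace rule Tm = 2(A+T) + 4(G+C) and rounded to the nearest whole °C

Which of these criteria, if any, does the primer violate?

Base counts: A=3, T=4, G=11, C=3 (length 21).
length: length 21 ✓
Tm: Tm = 2·7 + 4·14 = 70°C ✓

Meets all criteria.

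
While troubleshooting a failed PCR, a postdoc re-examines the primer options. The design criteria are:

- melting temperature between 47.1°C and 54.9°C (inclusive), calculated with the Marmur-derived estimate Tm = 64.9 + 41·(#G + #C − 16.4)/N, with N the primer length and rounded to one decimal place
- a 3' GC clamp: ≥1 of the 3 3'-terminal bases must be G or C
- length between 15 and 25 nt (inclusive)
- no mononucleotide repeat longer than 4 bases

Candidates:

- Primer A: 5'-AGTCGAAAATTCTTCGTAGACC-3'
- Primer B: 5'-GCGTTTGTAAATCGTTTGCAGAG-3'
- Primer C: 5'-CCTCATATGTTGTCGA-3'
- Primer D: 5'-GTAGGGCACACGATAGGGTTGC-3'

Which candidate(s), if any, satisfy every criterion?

Primer A (22 nt, A=7 T=6 G=4 C=5): Tm = 64.9 + 41·(9 − 16.4)/22 = 51.1°C ✓; 3' end ACC has 2 G/C ✓; length 22 ✓; longest run = 4 ✓ — passes.
Primer B (23 nt, A=5 T=8 G=7 C=3): Tm = 64.9 + 41·(10 − 16.4)/23 = 53.5°C ✓; 3' end GAG has 2 G/C ✓; length 23 ✓; longest run = 3 ✓ — passes.
Primer C (16 nt, A=3 T=6 G=3 C=4): Tm = 64.9 + 41·(7 − 16.4)/16 = 40.8°C, outside 47.1–54.9°C ✗; 3' end CGA has 2 G/C ✓; length 16 ✓; longest run = 2 ✓ — fails.
Primer D (22 nt, A=5 T=4 G=9 C=4): Tm = 64.9 + 41·(13 − 16.4)/22 = 58.6°C, outside 47.1–54.9°C ✗; 3' end TGC has 2 G/C ✓; length 22 ✓; longest run = 3 ✓ — fails.

Primer A and Primer B.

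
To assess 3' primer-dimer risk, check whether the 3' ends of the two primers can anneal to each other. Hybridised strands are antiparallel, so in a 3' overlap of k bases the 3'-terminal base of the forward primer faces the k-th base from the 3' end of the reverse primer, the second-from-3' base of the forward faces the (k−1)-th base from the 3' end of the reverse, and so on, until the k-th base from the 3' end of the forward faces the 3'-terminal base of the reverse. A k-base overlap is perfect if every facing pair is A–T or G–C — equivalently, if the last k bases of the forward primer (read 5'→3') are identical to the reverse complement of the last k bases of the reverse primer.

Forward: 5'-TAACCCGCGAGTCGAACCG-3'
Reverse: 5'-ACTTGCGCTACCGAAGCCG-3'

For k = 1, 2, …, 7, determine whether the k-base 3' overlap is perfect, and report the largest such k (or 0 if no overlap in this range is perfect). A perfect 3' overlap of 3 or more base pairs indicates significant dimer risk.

Longest perfect overlap: 2 complementary base pairs; below the dimer-risk threshold (threshold 3).

Last 7 bases (5'→3') — forward …CGAACCG, reverse …GAAGCCG.
Reverse complement of the reverse primer's last 7 bases: CGGCTTC; its first k bases are the reverse complement of the reverse primer's last k bases, so a perfect k-base overlap needs the forward primer's last k bases to equal them.
Comparing (forward last k vs required): k=1: G vs C ✗; k=2: CG vs CG ✓; k=3: CCG vs CGG ✗; k=4: ACCG vs CGGC ✗; k=5: AACCG vs CGGCT ✗; k=6: GAACCG vs CGGCTT ✗; k=7: CGAACCG vs CGGCTTC ✗.
Only k = 2 is perfect, so the longest perfect 3' overlap is 2.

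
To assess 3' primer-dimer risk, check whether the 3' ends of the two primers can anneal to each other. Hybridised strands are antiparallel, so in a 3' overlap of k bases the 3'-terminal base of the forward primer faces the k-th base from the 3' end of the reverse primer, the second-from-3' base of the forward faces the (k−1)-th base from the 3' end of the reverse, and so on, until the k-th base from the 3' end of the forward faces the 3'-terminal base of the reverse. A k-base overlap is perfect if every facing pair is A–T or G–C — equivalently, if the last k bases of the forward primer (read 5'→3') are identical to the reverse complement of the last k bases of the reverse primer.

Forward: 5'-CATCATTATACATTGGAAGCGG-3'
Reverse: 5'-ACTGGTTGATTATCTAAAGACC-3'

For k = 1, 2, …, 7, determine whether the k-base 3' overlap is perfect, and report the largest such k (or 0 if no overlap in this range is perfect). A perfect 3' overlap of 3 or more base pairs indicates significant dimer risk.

Last 7 bases (5'→3') — forward …GAAGCGG, reverse …AAAGACC.
Reverse complement of the reverse primer's last 7 bases: GGTCTTT; its first k bases are the reverse complement of the reverse primer's last k bases, so a perfect k-base overlap needs the forward primer's last k bases to equal them.
Comparing (forward last k vs required): k=1: G vs G ✓; k=2: GG vs GG ✓; k=3: CGG vs GGT ✗; k=4: GCGG vs GGTC ✗; k=5: AGCGG vs GGTCT ✗; k=6: AAGCGG vs GGTCTT ✗; k=7: GAAGCGG vs GGTCTTT ✗.
Perfect overlaps at k = 1, 2; the largest is 2.

Longest perfect overlap: 2 complementary base pairs; below the dimer-risk threshold (threshold 3).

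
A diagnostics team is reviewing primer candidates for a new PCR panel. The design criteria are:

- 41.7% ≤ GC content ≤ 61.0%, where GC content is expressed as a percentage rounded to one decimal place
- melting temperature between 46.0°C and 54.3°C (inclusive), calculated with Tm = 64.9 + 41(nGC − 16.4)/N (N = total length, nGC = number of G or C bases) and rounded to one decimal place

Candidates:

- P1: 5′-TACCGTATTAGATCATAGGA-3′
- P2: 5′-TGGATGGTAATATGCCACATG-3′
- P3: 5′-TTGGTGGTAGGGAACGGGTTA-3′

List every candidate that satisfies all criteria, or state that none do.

P2 only.

P1 (20 nt, A=7 T=6 G=4 C=3): GC 7/20 = 35.0%, outside 41.7–61.0% ✗; Tm = 64.9 + 41·(7 − 16.4)/20 = 45.6°C, outside 46.0–54.3°C ✗ — fails.
P2 (21 nt, A=6 T=6 G=6 C=3): GC 9/21 = 42.9% ✓; Tm = 64.9 + 41·(9 − 16.4)/21 = 50.5°C ✓ — passes.
P3 (21 nt, A=4 T=6 G=10 C=1): GC 11/21 = 52.4% ✓; Tm = 64.9 + 41·(11 − 16.4)/21 = 54.4°C, outside 46.0–54.3°C ✗ — fails.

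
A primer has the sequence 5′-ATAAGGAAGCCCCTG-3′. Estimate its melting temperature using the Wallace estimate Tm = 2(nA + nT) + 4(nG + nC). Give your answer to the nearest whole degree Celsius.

Base counts: A=5, T=2, G=4, C=4 (length 15).
Tm = 2·(5+2) + 4·(4+4) = 2·7 + 4·8 = 14 + 32 = 46°C.

46°C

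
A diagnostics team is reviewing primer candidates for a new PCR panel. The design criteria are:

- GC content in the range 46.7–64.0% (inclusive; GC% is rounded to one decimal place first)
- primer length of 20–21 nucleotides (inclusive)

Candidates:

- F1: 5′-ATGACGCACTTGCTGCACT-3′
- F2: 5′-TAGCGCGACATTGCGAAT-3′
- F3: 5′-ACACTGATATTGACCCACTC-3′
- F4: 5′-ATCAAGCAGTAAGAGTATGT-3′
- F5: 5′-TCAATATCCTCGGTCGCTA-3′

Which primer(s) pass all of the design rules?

F1 (19 nt, A=4 T=5 G=4 C=6): GC 10/19 = 52.6% ✓; length 19, outside 20–21 ✗ — fails.
F2 (18 nt, A=5 T=4 G=5 C=4): GC 9/18 = 50.0% ✓; length 18, outside 20–21 ✗ — fails.
F3 (20 nt, A=6 T=5 G=2 C=7): GC 9/20 = 45.0%, outside 46.7–64.0% ✗; length 20 ✓ — fails.
F4 (20 nt, A=8 T=5 G=5 C=2): GC 7/20 = 35.0%, outside 46.7–64.0% ✗; length 20 ✓ — fails.
F5 (19 nt, A=4 T=6 G=3 C=6): GC 9/19 = 47.4% ✓; length 19, outside 20–21 ✗ — fails.

None of the candidates satisfy all criteria.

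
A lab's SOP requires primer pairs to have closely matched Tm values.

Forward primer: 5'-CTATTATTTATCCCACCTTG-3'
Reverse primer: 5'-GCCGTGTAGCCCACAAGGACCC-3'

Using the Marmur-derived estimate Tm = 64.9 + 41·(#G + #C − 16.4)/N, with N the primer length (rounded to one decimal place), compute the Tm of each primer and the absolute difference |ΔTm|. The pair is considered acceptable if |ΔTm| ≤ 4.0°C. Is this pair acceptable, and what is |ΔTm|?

|ΔTm| = 16.7°C; the pair is not acceptable.

Forward: G+C = 7, N = 20 → Tm = 64.9 + 41·(7 − 16.4)/20 = 45.6°C.
Reverse: G+C = 15, N = 22 → Tm = 64.9 + 41·(15 − 16.4)/22 = 62.3°C.
|ΔTm| = |45.6 − 62.3| = 16.7°C, > 4.0°C.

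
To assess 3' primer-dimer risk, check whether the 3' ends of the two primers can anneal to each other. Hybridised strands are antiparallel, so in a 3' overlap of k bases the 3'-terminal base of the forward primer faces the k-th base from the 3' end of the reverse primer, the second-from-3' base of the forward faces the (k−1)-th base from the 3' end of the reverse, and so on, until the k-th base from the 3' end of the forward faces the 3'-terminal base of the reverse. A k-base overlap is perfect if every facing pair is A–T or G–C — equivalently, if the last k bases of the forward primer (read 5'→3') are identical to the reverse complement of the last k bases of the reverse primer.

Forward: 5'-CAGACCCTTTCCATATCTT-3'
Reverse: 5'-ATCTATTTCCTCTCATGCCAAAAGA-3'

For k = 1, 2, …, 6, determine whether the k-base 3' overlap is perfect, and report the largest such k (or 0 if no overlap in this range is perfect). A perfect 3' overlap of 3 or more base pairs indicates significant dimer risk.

Last 6 bases (5'→3') — forward …TATCTT, reverse …AAAAGA.
Reverse complement of the reverse primer's last 6 bases: TCTTTT; its first k bases are the reverse complement of the reverse primer's last k bases, so a perfect k-base overlap needs the forward primer's last k bases to equal them.
Comparing (forward last k vs required): k=1: T vs T ✓; k=2: TT vs TC ✗; k=3: CTT vs TCT ✗; k=4: TCTT vs TCTT ✓; k=5: ATCTT vs TCTTT ✗; k=6: TATCTT vs TCTTTT ✗.
Perfect overlaps at k = 1, 4; the largest is 4.

Longest perfect overlap: 4 complementary base pairs; significant dimer risk (threshold 3).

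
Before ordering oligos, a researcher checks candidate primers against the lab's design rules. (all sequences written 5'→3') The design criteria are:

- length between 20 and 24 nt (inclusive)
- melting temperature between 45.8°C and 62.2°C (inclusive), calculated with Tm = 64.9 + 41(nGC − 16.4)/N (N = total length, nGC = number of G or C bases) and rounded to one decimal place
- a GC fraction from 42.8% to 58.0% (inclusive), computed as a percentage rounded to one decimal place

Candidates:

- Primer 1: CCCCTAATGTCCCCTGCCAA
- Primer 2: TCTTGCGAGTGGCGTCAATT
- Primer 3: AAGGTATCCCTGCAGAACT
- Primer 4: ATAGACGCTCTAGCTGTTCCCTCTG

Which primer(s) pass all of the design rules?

Primer 2 only.

Primer 1 (20 nt, A=4 T=4 G=2 C=10): length 20 ✓; Tm = 64.9 + 41·(12 − 16.4)/20 = 55.9°C ✓; GC 12/20 = 60.0%, outside 42.8–58.0% ✗ — fails.
Primer 2 (20 nt, A=3 T=7 G=6 C=4): length 20 ✓; Tm = 64.9 + 41·(10 − 16.4)/20 = 51.8°C ✓; GC 10/20 = 50.0% ✓ — passes.
Primer 3 (19 nt, A=6 T=4 G=4 C=5): length 19, outside 20–24 ✗; Tm = 64.9 + 41·(9 − 16.4)/19 = 48.9°C ✓; GC 9/19 = 47.4% ✓ — fails.
Primer 4 (25 nt, A=4 T=8 G=5 C=8): length 25, outside 20–24 ✗; Tm = 64.9 + 41·(13 − 16.4)/25 = 59.3°C ✓; GC 13/25 = 52.0% ✓ — fails.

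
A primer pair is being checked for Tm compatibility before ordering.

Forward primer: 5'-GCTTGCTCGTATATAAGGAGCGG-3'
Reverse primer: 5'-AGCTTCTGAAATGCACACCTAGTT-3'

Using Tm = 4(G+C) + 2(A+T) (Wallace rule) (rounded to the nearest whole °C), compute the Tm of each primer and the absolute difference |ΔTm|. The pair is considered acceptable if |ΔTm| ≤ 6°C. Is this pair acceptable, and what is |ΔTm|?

Forward: A=5 T=6 G=8 C=4 → Tm = 2·11 + 4·12 = 70°C.
Reverse: A=7 T=7 G=4 C=6 → Tm = 2·14 + 4·10 = 68°C.
|ΔTm| = |70 − 68| = 2°C, ≤ 6°C.

|ΔTm| = 2°C; the pair is acceptable.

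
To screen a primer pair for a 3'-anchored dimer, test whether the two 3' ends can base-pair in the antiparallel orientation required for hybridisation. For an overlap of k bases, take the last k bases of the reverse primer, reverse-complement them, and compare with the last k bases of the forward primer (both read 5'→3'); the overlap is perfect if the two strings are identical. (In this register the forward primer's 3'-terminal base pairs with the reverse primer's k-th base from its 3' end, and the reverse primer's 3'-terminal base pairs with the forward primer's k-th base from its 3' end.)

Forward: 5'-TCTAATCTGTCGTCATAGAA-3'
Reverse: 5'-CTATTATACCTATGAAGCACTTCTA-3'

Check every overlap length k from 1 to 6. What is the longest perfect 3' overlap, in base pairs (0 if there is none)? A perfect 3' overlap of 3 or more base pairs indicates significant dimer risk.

Last 6 bases (5'→3') — forward …ATAGAA, reverse …CTTCTA.
Reverse complement of the reverse primer's last 6 bases: TAGAAG; its first k bases are the reverse complement of the reverse primer's last k bases, so a perfect k-base overlap needs the forward primer's last k bases to equal them.
Comparing (forward last k vs required): k=1: A vs T ✗; k=2: AA vs TA ✗; k=3: GAA vs TAG ✗; k=4: AGAA vs TAGA ✗; k=5: TAGAA vs TAGAA ✓; k=6: ATAGAA vs TAGAAG ✗.
Only k = 5 is perfect, so the longest perfect 3' overlap is 5.

Longest perfect overlap: 5 complementary base pairs; significant dimer risk (threshold 3).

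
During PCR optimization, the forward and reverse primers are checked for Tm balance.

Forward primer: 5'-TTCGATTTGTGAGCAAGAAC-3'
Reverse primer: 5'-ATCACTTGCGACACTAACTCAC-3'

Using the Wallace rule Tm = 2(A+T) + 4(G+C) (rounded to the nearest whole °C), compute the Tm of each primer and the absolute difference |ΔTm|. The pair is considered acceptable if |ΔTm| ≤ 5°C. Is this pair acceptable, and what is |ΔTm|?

|ΔTm| = 8°C; the pair is not acceptable.

Forward: A=6 T=6 G=5 C=3 → Tm = 2·12 + 4·8 = 56°C.
Reverse: A=7 T=5 G=2 C=8 → Tm = 2·12 + 4·10 = 64°C.
|ΔTm| = |56 − 64| = 8°C, > 5°C.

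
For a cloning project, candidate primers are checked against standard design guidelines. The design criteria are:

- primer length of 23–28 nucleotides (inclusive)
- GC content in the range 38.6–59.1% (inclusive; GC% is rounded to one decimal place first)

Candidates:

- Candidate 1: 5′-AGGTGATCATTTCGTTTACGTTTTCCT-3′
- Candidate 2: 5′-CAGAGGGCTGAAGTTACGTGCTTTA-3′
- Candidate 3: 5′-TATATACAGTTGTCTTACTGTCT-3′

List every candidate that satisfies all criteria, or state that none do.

Candidate 1 (27 nt, A=4 T=13 G=5 C=5): length 27 ✓; GC 10/27 = 37.0%, outside 38.6–59.1% ✗ — fails.
Candidate 2 (25 nt, A=6 T=7 G=8 C=4): length 25 ✓; GC 12/25 = 48.0% ✓ — passes.
Candidate 3 (23 nt, A=5 T=11 G=3 C=4): length 23 ✓; GC 7/23 = 30.4%, outside 38.6–59.1% ✗ — fails.

Candidate 2 only.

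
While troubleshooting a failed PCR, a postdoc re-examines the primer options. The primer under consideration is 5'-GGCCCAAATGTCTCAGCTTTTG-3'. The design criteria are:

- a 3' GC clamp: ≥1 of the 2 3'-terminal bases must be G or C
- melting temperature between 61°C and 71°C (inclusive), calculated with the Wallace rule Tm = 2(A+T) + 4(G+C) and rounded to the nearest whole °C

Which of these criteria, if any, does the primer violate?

Base counts: A=4, T=7, G=5, C=6 (length 22).
GC clamp: 3' end TG has 1 G/C ✓
Tm: Tm = 2·11 + 4·11 = 66°C ✓

Meets all criteria.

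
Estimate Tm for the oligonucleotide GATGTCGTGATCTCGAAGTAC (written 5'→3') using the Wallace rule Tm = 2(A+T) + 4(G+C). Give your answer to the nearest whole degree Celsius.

Base counts: A=5, T=6, G=6, C=4 (length 21).
Tm = 2·(5+6) + 4·(6+4) = 2·11 + 4·10 = 22 + 40 = 62°C.

62°C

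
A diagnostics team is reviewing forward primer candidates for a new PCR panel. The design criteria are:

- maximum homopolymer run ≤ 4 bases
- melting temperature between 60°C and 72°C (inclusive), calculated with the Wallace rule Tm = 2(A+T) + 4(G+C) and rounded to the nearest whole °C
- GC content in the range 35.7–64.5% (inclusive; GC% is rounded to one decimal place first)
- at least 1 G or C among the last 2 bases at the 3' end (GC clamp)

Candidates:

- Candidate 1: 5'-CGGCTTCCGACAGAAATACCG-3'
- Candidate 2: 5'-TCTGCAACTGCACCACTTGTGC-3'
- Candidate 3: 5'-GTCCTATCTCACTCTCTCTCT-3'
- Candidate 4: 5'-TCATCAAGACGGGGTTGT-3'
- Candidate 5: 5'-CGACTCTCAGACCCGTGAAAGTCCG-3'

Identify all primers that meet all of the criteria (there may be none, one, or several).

Candidate 1 (21 nt, A=6 T=3 G=5 C=7): longest run = 3 ✓; Tm = 2·9 + 4·12 = 66°C ✓; GC 12/21 = 57.1% ✓; 3' end CG has 2 G/C ✓ — passes.
Candidate 2 (22 nt, A=4 T=6 G=4 C=8): longest run = 2 ✓; Tm = 2·10 + 4·12 = 68°C ✓; GC 12/22 = 54.5% ✓; 3' end GC has 2 G/C ✓ — passes.
Candidate 3 (21 nt, A=2 T=9 G=1 C=9): longest run = 2 ✓; Tm = 2·11 + 4·10 = 62°C ✓; GC 10/21 = 47.6% ✓; 3' end CT has 1 G/C ✓ — passes.
Candidate 4 (18 nt, A=4 T=5 G=6 C=3): longest run = 4 ✓; Tm = 2·9 + 4·9 = 54°C, outside 60–72°C ✗; GC 9/18 = 50.0% ✓; 3' end GT has 1 G/C ✓ — fails.
Candidate 5 (25 nt, A=6 T=4 G=6 C=9): longest run = 3 ✓; Tm = 2·10 + 4·15 = 80°C, outside 60–72°C ✗; GC 15/25 = 60.0% ✓; 3' end CG has 2 G/C ✓ — fails.

Candidate 1, Candidate 2 and Candidate 3.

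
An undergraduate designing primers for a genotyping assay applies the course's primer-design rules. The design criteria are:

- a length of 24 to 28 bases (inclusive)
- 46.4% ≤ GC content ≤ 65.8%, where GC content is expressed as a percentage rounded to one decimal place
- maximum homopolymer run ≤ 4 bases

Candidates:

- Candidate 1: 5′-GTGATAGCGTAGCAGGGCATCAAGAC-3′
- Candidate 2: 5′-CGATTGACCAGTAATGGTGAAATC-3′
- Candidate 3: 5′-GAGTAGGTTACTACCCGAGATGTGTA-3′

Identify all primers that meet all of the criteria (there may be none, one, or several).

Candidate 1 (26 nt, A=8 T=4 G=9 C=5): length 26 ✓; GC 14/26 = 53.8% ✓; longest run = 3 ✓ — passes.
Candidate 2 (24 nt, A=8 T=6 G=6 C=4): length 24 ✓; GC 10/24 = 41.7%, outside 46.4–65.8% ✗; longest run = 3 ✓ — fails.
Candidate 3 (26 nt, A=7 T=7 G=8 C=4): length 26 ✓; GC 12/26 = 46.2%, outside 46.4–65.8% ✗; longest run = 3 ✓ — fails.

Candidate 1 only.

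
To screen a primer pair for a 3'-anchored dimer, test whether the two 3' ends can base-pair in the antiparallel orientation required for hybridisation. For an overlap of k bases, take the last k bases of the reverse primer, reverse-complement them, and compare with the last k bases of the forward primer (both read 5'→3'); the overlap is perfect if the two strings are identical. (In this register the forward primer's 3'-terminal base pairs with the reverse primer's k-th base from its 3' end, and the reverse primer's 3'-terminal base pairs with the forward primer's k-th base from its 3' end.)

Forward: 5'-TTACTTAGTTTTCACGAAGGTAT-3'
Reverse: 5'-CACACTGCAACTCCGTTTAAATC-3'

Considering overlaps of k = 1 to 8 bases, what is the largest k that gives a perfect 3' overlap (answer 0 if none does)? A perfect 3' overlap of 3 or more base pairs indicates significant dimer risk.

Longest perfect overlap: 0 complementary base pairs; below the dimer-risk threshold (threshold 3).

Last 8 bases (5'→3') — forward …GAAGGTAT, reverse …TTTAAATC.
Reverse complement of the reverse primer's last 8 bases: GATTTAAA; its first k bases are the reverse complement of the reverse primer's last k bases, so a perfect k-base overlap needs the forward primer's last k bases to equal them.
Comparing (forward last k vs required): k=1: T vs G ✗; k=2: AT vs GA ✗; k=3: TAT vs GAT ✗; k=4: GTAT vs GATT ✗; k=5: GGTAT vs GATTT ✗; k=6: AGGTAT vs GATTTA ✗; k=7: AAGGTAT vs GATTTAA ✗; k=8: GAAGGTAT vs GATTTAAA ✗.
No overlap length from 1 to 8 is perfect, so the longest perfect 3' overlap is 0.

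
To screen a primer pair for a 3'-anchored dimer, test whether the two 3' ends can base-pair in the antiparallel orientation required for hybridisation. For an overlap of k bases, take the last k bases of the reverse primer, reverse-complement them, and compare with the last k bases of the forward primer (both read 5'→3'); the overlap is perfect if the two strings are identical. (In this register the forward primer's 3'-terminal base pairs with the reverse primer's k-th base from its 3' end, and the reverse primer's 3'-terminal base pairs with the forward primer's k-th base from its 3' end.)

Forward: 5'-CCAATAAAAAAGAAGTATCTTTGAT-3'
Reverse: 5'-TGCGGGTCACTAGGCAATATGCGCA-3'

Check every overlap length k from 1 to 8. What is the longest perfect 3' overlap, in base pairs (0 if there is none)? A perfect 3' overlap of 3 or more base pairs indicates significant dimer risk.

Last 8 bases (5'→3') — forward …TCTTTGAT, reverse …TATGCGCA.
Reverse complement of the reverse primer's last 8 bases: TGCGCATA; its first k bases are the reverse complement of the reverse primer's last k bases, so a perfect k-base overlap needs the forward primer's last k bases to equal them.
Comparing (forward last k vs required): k=1: T vs T ✓; k=2: AT vs TG ✗; k=3: GAT vs TGC ✗; k=4: TGAT vs TGCG ✗; k=5: TTGAT vs TGCGC ✗; k=6: TTTGAT vs TGCGCA ✗; k=7: CTTTGAT vs TGCGCAT ✗; k=8: TCTTTGAT vs TGCGCATA ✗.
Only k = 1 is perfect, so the longest perfect 3' overlap is 1.

Longest perfect overlap: 1 complementary base pair; below the dimer-risk threshold (threshold 3).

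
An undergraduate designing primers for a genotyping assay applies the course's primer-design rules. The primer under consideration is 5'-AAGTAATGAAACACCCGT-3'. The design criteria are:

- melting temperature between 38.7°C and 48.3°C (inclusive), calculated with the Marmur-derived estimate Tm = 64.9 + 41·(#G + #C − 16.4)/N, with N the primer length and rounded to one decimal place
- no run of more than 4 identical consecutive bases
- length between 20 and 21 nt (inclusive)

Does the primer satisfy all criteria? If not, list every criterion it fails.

Fails: length.

Base counts: A=8, T=3, G=3, C=4 (length 18).
Tm: Tm = 64.9 + 41·(7 − 16.4)/18 = 43.5°C ✓
homopolymer run: longest run = 3 ✓
length: length 18, outside 20–21 ✗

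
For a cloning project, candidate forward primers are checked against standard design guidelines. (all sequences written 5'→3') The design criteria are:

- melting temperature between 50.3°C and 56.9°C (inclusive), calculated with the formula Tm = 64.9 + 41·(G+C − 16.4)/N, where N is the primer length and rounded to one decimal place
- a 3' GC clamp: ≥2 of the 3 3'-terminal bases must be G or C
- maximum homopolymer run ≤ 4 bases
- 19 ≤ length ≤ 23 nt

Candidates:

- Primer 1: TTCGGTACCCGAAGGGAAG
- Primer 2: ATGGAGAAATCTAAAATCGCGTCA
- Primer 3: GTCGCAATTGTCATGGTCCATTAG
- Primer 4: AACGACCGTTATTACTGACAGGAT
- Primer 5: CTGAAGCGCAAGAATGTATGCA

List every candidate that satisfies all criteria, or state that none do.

Primer 5 only.

Primer 1 (19 nt, A=5 T=3 G=7 C=4): Tm = 64.9 + 41·(11 − 16.4)/19 = 53.2°C ✓; 3' end AAG has 1 G/C, need ≥2 ✗; longest run = 3 ✓; length 19 ✓ — fails.
Primer 2 (24 nt, A=10 T=5 G=5 C=4): Tm = 64.9 + 41·(9 − 16.4)/24 = 52.3°C ✓; 3' end TCA has 1 G/C, need ≥2 ✗; longest run = 4 ✓; length 24, outside 19–23 ✗ — fails.
Primer 3 (24 nt, A=5 T=8 G=6 C=5): Tm = 64.9 + 41·(11 − 16.4)/24 = 55.7°C ✓; 3' end TAG has 1 G/C, need ≥2 ✗; longest run = 2 ✓; length 24, outside 19–23 ✗ — fails.
Primer 4 (24 nt, A=8 T=6 G=5 C=5): Tm = 64.9 + 41·(10 − 16.4)/24 = 54.0°C ✓; 3' end GAT has 1 G/C, need ≥2 ✗; longest run = 2 ✓; length 24, outside 19–23 ✗ — fails.
Primer 5 (22 nt, A=8 T=4 G=6 C=4): Tm = 64.9 + 41·(10 − 16.4)/22 = 53.0°C ✓; 3' end GCA has 2 G/C ✓; longest run = 2 ✓; length 22 ✓ — passes.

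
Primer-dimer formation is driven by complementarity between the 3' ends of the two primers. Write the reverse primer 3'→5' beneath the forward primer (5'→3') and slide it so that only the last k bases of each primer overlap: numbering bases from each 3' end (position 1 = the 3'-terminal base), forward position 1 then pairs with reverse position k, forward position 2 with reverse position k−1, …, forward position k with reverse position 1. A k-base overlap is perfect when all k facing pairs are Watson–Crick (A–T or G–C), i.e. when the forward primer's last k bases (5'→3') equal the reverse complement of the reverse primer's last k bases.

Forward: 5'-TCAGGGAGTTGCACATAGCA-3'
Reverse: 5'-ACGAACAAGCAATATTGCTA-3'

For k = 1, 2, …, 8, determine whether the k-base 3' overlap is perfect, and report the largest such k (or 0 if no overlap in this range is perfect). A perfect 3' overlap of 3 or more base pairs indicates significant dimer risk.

Last 8 bases (5'→3') — forward …ACATAGCA, reverse …TATTGCTA.
Reverse complement of the reverse primer's last 8 bases: TAGCAATA; its first k bases are the reverse complement of the reverse primer's last k bases, so a perfect k-base overlap needs the forward primer's last k bases to equal them.
Comparing (forward last k vs required): k=1: A vs T ✗; k=2: CA vs TA ✗; k=3: GCA vs TAG ✗; k=4: AGCA vs TAGC ✗; k=5: TAGCA vs TAGCA ✓; k=6: ATAGCA vs TAGCAA ✗; k=7: CATAGCA vs TAGCAAT ✗; k=8: ACATAGCA vs TAGCAATA ✗.
Only k = 5 is perfect, so the longest perfect 3' overlap is 5.

Longest perfect overlap: 5 complementary base pairs; significant dimer risk (threshold 3).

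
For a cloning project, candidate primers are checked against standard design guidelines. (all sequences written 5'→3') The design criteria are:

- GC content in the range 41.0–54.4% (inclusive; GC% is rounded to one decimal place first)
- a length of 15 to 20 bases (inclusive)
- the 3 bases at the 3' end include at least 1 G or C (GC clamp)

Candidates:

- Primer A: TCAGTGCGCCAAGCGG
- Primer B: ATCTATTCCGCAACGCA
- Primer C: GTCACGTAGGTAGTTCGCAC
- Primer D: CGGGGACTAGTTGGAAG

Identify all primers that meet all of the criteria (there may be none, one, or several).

Primer B only.

Primer A (16 nt, A=3 T=2 G=6 C=5): GC 11/16 = 68.8%, outside 41.0–54.4% ✗; length 16 ✓; 3' end CGG has 3 G/C ✓ — fails.
Primer B (17 nt, A=5 T=4 G=2 C=6): GC 8/17 = 47.1% ✓; length 17 ✓; 3' end GCA has 2 G/C ✓ — passes.
Primer C (20 nt, A=4 T=5 G=6 C=5): GC 11/20 = 55.0%, outside 41.0–54.4% ✗; length 20 ✓; 3' end CAC has 2 G/C ✓ — fails.
Primer D (17 nt, A=4 T=3 G=8 C=2): GC 10/17 = 58.8%, outside 41.0–54.4% ✗; length 17 ✓; 3' end AAG has 1 G/C ✓ — fails.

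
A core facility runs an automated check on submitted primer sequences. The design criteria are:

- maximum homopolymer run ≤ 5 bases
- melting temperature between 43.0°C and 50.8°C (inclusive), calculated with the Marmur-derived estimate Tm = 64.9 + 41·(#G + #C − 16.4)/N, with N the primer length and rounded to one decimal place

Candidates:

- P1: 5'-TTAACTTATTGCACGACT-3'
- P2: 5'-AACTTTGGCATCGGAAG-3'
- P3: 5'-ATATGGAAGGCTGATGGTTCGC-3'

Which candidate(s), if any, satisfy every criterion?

P2 only.

P1 (18 nt, A=5 T=7 G=2 C=4): longest run = 2 ✓; Tm = 64.9 + 41·(6 − 16.4)/18 = 41.2°C, outside 43.0–50.8°C ✗ — fails.
P2 (17 nt, A=5 T=4 G=5 C=3): longest run = 3 ✓; Tm = 64.9 + 41·(8 − 16.4)/17 = 44.6°C ✓ — passes.
P3 (22 nt, A=5 T=6 G=8 C=3): longest run = 2 ✓; Tm = 64.9 + 41·(11 − 16.4)/22 = 54.8°C, outside 43.0–50.8°C ✗ — fails.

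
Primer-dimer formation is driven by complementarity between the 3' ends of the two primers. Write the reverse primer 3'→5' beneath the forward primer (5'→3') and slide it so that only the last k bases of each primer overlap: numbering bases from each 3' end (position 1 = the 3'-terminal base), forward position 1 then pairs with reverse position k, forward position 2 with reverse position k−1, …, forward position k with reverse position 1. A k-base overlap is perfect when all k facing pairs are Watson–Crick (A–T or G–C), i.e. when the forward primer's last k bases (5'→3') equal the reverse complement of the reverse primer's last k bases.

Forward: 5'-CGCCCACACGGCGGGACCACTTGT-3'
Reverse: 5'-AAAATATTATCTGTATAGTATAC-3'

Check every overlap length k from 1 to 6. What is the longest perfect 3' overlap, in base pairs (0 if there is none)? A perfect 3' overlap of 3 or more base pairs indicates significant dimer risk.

Longest perfect overlap: 2 complementary base pairs; below the dimer-risk threshold (threshold 3).

Last 6 bases (5'→3') — forward …ACTTGT, reverse …GTATAC.
Reverse complement of the reverse primer's last 6 bases: GTATAC; its first k bases are the reverse complement of the reverse primer's last k bases, so a perfect k-base overlap needs the forward primer's last k bases to equal them.
Comparing (forward last k vs required): k=1: T vs G ✗; k=2: GT vs GT ✓; k=3: TGT vs GTA ✗; k=4: TTGT vs GTAT ✗; k=5: CTTGT vs GTATA ✗; k=6: ACTTGT vs GTATAC ✗.
Only k = 2 is perfect, so the longest perfect 3' overlap is 2.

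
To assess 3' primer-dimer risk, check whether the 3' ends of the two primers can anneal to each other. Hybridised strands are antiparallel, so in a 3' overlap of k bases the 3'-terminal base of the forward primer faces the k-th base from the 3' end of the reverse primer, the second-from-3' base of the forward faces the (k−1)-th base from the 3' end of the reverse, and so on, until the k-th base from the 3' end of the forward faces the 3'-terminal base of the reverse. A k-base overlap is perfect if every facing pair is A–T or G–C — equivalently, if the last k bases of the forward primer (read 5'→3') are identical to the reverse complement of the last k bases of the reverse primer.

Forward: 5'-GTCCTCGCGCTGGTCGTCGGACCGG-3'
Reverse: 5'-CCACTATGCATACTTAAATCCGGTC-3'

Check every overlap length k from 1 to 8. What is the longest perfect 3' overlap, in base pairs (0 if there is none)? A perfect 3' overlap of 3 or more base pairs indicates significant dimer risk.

Longest perfect overlap: 6 complementary base pairs; significant dimer risk (threshold 3).

Last 8 bases (5'→3') — forward …CGGACCGG, reverse …ATCCGGTC.
Reverse complement of the reverse primer's last 8 bases: GACCGGAT; its first k bases are the reverse complement of the reverse primer's last k bases, so a perfect k-base overlap needs the forward primer's last k bases to equal them.
Comparing (forward last k vs required): k=1: G vs G ✓; k=2: GG vs GA ✗; k=3: CGG vs GAC ✗; k=4: CCGG vs GACC ✗; k=5: ACCGG vs GACCG ✗; k=6: GACCGG vs GACCGG ✓; k=7: GGACCGG vs GACCGGA ✗; k=8: CGGACCGG vs GACCGGAT ✗.
Perfect overlaps at k = 1, 6; the largest is 6.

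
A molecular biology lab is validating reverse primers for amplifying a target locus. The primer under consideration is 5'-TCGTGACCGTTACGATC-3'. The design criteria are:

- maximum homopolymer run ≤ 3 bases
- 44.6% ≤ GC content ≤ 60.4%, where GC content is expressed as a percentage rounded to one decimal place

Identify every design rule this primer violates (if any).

Meets all criteria.

Base counts: A=3, T=5, G=4, C=5 (length 17).
homopolymer run: longest run = 2 ✓
GC content: GC 9/17 = 52.9% ✓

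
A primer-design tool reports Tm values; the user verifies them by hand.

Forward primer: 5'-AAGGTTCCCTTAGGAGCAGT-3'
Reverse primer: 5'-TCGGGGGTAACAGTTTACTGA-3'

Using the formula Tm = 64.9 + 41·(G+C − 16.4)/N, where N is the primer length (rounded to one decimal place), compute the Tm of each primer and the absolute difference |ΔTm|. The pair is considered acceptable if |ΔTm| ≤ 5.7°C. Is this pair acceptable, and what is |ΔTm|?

|ΔTm| = 0.6°C; the pair is acceptable.

Forward: G+C = 10, N = 20 → Tm = 64.9 + 41·(10 − 16.4)/20 = 51.8°C.
Reverse: G+C = 10, N = 21 → Tm = 64.9 + 41·(10 − 16.4)/21 = 52.4°C.
|ΔTm| = |51.8 − 52.4| = 0.6°C, ≤ 5.7°C.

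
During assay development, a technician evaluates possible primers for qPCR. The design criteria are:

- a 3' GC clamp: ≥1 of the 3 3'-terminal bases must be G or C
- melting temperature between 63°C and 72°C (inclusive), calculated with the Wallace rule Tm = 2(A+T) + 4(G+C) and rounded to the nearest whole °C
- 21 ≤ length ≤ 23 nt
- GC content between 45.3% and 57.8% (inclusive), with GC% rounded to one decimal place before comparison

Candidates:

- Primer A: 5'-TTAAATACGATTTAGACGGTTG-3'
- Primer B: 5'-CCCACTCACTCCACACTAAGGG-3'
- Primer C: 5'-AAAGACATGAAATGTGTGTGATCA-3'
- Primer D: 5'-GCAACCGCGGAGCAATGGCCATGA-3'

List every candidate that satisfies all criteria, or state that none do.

None of the candidates satisfy all criteria.

Primer A (22 nt, A=7 T=8 G=5 C=2): 3' end TTG has 1 G/C ✓; Tm = 2·15 + 4·7 = 58°C, outside 63–72°C ✗; length 22 ✓; GC 7/22 = 31.8%, outside 45.3–57.8% ✗ — fails.
Primer B (22 nt, A=6 T=3 G=3 C=10): 3' end GGG has 3 G/C ✓; Tm = 2·9 + 4·13 = 70°C ✓; length 22 ✓; GC 13/22 = 59.1%, outside 45.3–57.8% ✗ — fails.
Primer C (24 nt, A=10 T=6 G=6 C=2): 3' end TCA has 1 G/C ✓; Tm = 2·16 + 4·8 = 64°C ✓; length 24, outside 21–23 ✗; GC 8/24 = 33.3%, outside 45.3–57.8% ✗ — fails.
Primer D (24 nt, A=7 T=2 G=8 C=7): 3' end TGA has 1 G/C ✓; Tm = 2·9 + 4·15 = 78°C, outside 63–72°C ✗; length 24, outside 21–23 ✗; GC 15/24 = 62.5%, outside 45.3–57.8% ✗ — fails.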